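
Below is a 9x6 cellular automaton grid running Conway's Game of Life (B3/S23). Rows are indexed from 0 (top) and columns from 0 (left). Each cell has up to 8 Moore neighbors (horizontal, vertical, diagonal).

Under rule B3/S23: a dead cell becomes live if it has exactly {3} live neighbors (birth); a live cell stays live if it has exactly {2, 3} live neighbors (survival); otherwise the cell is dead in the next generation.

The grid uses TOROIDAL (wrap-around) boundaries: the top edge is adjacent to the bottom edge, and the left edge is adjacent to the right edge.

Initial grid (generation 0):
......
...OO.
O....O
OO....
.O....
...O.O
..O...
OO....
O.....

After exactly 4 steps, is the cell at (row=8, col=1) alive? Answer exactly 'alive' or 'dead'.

Simulating step by step:
Generation 0 (given above): 13 live cells
Generation 1: 18 live cells
......
....OO
OO..OO
.O...O
.OO...
..O...
OOO...
OO....
OO....
Generation 2: 16 live cells
O....O
....O.
.O....
....OO
OOO...
O..O..
O.O...
.....O
OO....
Generation 3: 22 live cells
OO...O
O....O
....OO
..O..O
OOOOO.
O..O.O
OO...O
.....O
.O....
Generation 4: 11 live cells
.O...O
.O....
....O.
..O...
......
...O..
.O....
.O...O
.O...O

Cell (8,1) at generation 4: 1 -> alive

Answer: alive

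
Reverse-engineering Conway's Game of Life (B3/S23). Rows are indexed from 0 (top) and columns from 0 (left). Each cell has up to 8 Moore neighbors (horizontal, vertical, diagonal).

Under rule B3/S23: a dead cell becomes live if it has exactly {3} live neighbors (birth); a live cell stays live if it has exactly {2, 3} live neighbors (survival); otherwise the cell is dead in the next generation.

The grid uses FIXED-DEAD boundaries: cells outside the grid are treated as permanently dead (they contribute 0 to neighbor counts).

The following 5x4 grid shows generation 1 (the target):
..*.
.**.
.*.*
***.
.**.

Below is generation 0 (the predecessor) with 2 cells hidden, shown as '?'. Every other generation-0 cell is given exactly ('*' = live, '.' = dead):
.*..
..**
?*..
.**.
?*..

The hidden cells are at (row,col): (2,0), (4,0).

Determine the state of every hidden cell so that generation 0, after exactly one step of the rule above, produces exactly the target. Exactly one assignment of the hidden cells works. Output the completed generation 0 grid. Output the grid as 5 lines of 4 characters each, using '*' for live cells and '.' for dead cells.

Answer: .*..
..**
.*..
.**.
.*..

Derivation:
Hidden generation-0 cells (in order): (2,0), (4,0).
A hidden cell only influences target cells in its own 3x3 neighborhood. Try each of the 2^2 = 4 assignments, step the completed generation 0 forward once under B3/S23, and compare with the target:
  (2,0)=. (4,0)=. -> step reproduces the target at every cell -> ACCEPT
  (2,0)=. (4,0)=* -> step gives (3,0)='.' but target has '*' -> reject
  (2,0)=* (4,0)=. -> step gives (1,0)='*' but target has '.' -> reject
  (2,0)=* (4,0)=* -> step gives (1,0)='*' but target has '.' -> reject
Unique solution: (2,0)=dead, (4,0)=dead.
Check: live-neighbor counts of every cell in the completed generation 0:
1132
2331
2353
3331
2231
Applying B3/S23 to generation 0 with these counts gives:
..*.
.**.
.*.*
***.
.**.
which matches the target exactly.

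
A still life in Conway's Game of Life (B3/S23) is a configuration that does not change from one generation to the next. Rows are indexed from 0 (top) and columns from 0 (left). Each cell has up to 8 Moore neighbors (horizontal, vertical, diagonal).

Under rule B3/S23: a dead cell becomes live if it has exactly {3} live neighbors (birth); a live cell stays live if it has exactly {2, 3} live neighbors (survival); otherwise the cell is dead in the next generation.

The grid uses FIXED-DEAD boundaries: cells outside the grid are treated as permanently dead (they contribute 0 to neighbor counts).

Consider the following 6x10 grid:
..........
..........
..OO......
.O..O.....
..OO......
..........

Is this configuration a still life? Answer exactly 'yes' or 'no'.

Compute generation 1 and compare to generation 0 (given above):
Generation 1:
..........
..........
..OO......
.O..O.....
..OO......
..........
The grids are IDENTICAL -> still life.

Answer: yes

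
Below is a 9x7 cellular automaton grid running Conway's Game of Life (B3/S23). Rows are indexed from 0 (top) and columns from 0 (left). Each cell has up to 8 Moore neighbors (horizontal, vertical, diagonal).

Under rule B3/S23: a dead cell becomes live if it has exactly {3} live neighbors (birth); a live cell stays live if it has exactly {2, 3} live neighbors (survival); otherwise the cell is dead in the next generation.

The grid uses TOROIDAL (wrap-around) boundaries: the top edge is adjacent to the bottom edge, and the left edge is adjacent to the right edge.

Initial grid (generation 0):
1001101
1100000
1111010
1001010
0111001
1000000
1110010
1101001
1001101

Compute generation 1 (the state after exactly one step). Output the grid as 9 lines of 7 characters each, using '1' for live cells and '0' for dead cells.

Answer: 0011100
0000010
0001000
0000010
0111101
0001000
0010000
0001000
0000000

Derivation:
Simulating step by step:
Generation 0 (given above): 31 live cells
Generation 1: 14 live cells
(generation 1 grid is the final answer)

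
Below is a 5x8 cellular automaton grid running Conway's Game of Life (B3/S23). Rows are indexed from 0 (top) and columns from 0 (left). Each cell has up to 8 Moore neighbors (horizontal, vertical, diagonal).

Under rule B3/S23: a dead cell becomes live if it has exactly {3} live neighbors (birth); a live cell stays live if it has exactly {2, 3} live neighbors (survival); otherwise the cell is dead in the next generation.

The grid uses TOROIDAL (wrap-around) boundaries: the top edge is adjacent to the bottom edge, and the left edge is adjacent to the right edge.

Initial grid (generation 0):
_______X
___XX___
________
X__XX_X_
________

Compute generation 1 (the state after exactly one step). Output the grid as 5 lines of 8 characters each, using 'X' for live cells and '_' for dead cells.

Answer: ________
________
_____X__
________
_______X

Derivation:
Simulating step by step:
Generation 0 (given above): 7 live cells
Generation 1: 2 live cells
(generation 1 grid is the final answer)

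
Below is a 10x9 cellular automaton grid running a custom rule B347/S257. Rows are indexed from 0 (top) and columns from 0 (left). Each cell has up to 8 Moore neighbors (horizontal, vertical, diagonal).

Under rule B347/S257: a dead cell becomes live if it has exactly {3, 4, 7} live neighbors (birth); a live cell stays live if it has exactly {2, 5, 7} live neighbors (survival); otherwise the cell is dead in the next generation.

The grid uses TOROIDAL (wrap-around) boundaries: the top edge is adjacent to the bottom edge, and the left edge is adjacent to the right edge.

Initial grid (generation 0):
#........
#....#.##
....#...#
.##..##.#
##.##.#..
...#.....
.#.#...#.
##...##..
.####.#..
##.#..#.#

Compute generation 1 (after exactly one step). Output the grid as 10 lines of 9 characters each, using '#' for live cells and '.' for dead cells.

Simulating step by step:
Generation 0 (given above): 35 live cells
Generation 1: 36 live cells
(generation 1 grid is the final answer)

Answer: ##....##.
.......#.
.#..###..
...##.###
.....###.
##..#....
###.#.#..
...##..#.
.##....##
....##.##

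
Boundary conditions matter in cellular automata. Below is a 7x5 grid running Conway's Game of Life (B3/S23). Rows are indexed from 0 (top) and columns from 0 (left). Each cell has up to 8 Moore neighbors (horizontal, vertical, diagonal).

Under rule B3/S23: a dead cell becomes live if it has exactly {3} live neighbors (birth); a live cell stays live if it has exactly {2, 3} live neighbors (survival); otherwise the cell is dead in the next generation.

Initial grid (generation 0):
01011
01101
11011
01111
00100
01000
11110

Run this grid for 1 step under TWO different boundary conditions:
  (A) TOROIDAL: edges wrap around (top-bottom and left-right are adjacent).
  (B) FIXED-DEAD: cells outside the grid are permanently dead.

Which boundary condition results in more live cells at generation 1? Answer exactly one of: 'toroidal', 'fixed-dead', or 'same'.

Under TOROIDAL boundary, generation 1:
00000
00000
00000
00000
10000
10010
00010
Population = 4

Under FIXED-DEAD boundary, generation 1:
01011
00000
10000
10001
00000
10010
11100
Population = 11

Comparison: toroidal=4, fixed-dead=11 -> fixed-dead

Answer: fixed-dead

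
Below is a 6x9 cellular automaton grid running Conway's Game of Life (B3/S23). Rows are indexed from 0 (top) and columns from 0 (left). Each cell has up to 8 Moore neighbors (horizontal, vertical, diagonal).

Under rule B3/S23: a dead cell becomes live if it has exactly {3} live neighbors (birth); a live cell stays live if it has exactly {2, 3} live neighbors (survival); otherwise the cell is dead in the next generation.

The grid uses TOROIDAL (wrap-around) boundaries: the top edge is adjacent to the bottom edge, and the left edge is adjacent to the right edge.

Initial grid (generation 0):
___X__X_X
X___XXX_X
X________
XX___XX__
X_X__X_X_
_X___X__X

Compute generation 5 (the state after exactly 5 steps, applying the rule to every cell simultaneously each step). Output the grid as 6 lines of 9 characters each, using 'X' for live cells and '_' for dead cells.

Simulating step by step:
Generation 0 (given above): 20 live cells
Generation 1: 21 live cells
______X_X
X___XXX_X
____X__X_
X____XX__
__X_XX_X_
_XX_XX__X
Generation 2: 23 live cells
_X_X__X_X
X___X_X_X
X___X__X_
___X___XX
X_X____XX
XXX_X___X
Generation 3: 15 live cells
___XX____
_X_XX_X__
X__XXXX__
_X_X__X__
__X______
_________
Generation 4: 14 live cells
__XXXX___
______X__
XX____XX_
_X_X__X__
__X______
___X_____
Generation 5: 22 live cells
(generation 5 grid is the final answer)

Answer: __XXXX___
_XXXX_XX_
XXX__XXX_
XX____XX_
__XX_____
_________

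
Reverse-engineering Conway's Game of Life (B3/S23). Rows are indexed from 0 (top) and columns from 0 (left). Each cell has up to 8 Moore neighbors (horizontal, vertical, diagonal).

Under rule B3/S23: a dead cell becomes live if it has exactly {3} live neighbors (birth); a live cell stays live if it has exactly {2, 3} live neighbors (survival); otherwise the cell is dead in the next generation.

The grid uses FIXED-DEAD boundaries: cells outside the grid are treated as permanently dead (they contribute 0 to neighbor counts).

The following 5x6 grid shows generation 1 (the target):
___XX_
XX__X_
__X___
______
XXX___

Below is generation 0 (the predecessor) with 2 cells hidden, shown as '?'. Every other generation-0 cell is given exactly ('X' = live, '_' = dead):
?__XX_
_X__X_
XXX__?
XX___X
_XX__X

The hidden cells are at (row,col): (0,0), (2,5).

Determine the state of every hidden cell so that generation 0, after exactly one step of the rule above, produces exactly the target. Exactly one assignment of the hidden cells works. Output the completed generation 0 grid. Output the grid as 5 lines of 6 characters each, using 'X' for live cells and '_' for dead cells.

Hidden generation-0 cells (in order): (0,0), (2,5).
A hidden cell only influences target cells in its own 3x3 neighborhood. Try each of the 2^2 = 4 assignments, step the completed generation 0 forward once under B3/S23, and compare with the target:
  (0,0)=_ (2,5)=_ -> step reproduces the target at every cell -> ACCEPT
  (0,0)=_ (2,5)=X -> step gives (1,5)='X' but target has '_' -> reject
  (0,0)=X (2,5)=_ -> step gives (1,0)='_' but target has 'X' -> reject
  (0,0)=X (2,5)=X -> step gives (1,0)='_' but target has 'X' -> reject
Unique solution: (0,0)=dead, (2,5)=dead.
Check: live-neighbor counts of every cell in the completed generation 0:
112222
334422
453222
465221
332121
Applying B3/S23 to generation 0 with these counts gives:
___XX_
XX__X_
__X___
______
XXX___
which matches the target exactly.

Answer: ___XX_
_X__X_
XXX___
XX___X
_XX__X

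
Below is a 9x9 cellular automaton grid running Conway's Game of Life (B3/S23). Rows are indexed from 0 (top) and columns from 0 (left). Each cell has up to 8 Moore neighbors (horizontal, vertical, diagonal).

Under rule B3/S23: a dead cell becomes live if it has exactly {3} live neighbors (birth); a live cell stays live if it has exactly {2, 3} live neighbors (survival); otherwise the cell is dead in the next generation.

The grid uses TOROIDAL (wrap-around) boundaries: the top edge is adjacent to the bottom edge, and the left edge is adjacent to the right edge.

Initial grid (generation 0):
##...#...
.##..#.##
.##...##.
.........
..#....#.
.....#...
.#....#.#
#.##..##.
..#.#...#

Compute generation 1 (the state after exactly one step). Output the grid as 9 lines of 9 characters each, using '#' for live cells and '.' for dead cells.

Answer: ...#####.
.....#.##
###...###
.##...##.
.........
......##.
###..##.#
#.##.##..
..#.#####

Derivation:
Simulating step by step:
Generation 0 (given above): 26 live cells
Generation 1: 37 live cells
(generation 1 grid is the final answer)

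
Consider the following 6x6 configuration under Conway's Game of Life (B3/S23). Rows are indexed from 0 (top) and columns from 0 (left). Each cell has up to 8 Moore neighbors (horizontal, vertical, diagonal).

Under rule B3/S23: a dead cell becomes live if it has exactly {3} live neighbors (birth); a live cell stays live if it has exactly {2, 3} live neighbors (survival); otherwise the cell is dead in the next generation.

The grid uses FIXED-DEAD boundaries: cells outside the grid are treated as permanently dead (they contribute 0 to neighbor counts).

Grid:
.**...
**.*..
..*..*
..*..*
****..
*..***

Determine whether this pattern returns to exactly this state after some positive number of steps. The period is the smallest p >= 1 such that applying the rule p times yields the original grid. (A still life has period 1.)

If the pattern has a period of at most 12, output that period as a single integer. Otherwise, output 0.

Answer: 0

Derivation:
Simulating and comparing each generation to the original:
Gen 0 (original, given above): 17 live cells
Gen 1: 14 live cells, differs from original
Gen 2: 12 live cells, differs from original
Gen 3: 9 live cells, differs from original
Gen 4: 6 live cells, differs from original
Gen 5: 6 live cells, differs from original
Gen 6: 4 live cells, differs from original
Gen 7: 4 live cells, differs from original
Gen 8: 4 live cells, differs from original
Gen 9: 4 live cells, differs from original
Gen 10: 4 live cells, differs from original
Gen 11: 4 live cells, differs from original
Gen 12: 4 live cells, differs from original
No period found within 12 steps.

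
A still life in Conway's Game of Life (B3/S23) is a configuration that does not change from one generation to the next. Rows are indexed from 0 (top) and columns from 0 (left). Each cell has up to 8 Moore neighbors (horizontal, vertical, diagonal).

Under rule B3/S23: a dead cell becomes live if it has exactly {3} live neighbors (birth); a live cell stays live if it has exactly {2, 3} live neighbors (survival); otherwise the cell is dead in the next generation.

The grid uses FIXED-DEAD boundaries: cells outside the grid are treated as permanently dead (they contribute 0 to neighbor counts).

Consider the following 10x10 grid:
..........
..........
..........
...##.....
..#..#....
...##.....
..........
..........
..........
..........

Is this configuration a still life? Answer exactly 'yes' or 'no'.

Answer: yes

Derivation:
Compute generation 1 and compare to generation 0 (given above):
Generation 1:
..........
..........
..........
...##.....
..#..#....
...##.....
..........
..........
..........
..........
The grids are IDENTICAL -> still life.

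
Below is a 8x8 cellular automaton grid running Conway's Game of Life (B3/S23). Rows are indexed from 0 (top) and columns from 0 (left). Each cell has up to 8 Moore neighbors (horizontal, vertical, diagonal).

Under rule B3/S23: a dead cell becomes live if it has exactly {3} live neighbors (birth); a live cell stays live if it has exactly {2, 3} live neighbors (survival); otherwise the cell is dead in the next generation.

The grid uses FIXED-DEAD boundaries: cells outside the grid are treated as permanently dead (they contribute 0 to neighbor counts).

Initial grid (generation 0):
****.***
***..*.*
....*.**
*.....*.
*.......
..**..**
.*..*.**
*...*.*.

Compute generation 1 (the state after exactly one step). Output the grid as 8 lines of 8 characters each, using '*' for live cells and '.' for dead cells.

Simulating step by step:
Generation 0 (given above): 29 live cells
Generation 1: 25 live cells
(generation 1 grid is the final answer)

Answer: *..***.*
*.......
*......*
.....***
.*....**
.***.***
.**.*...
......**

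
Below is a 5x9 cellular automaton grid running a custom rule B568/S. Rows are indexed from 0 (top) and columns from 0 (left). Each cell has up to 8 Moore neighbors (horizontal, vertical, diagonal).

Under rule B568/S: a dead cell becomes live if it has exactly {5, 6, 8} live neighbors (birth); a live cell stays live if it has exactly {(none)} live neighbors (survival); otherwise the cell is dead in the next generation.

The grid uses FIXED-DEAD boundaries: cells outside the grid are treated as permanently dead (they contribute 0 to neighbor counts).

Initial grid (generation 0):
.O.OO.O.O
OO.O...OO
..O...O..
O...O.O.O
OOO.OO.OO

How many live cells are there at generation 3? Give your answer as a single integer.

Simulating step by step:
Generation 0 (given above): 23 live cells
Generation 1: 5 live cells
.........
..O......
.......O.
.O...O.O.
.........
Generation 2: 0 live cells
.........
.........
.........
.........
.........
Generation 3: 0 live cells
.........
.........
.........
.........
.........
Population at generation 3: 0

Answer: 0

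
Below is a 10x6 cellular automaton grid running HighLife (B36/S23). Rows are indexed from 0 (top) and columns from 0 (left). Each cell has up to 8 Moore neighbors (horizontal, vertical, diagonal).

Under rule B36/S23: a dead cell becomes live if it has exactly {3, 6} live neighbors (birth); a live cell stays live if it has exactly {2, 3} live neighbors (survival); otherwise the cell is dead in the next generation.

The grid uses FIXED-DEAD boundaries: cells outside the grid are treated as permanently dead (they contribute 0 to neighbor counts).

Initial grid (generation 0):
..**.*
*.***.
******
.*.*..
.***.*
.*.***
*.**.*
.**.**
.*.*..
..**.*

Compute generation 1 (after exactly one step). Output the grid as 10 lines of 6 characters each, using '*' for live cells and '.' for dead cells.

Simulating step by step:
Generation 0 (given above): 36 live cells
Generation 1: 23 live cells
(generation 1 grid is the final answer)

Answer: .**...
**....
*....*
....**
**..**
*....*
*.....
*....*
.**..*
..***.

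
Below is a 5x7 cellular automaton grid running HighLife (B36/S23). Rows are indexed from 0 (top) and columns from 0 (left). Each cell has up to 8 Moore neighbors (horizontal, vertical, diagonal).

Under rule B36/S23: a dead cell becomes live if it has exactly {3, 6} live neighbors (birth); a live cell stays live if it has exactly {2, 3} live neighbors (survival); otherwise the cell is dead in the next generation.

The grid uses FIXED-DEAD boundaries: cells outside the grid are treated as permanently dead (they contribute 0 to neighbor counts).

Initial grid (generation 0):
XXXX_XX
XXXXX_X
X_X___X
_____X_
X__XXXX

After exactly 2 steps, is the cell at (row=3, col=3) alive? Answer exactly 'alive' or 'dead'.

Simulating step by step:
Generation 0 (given above): 21 live cells
Generation 1: 14 live cells
X____XX
____X_X
X_X_X_X
_X_X___
____XXX
Generation 2: 16 live cells
_____XX
_X_XXXX
_XX_X__
_XXX__X
____XX_

Cell (3,3) at generation 2: 1 -> alive

Answer: alive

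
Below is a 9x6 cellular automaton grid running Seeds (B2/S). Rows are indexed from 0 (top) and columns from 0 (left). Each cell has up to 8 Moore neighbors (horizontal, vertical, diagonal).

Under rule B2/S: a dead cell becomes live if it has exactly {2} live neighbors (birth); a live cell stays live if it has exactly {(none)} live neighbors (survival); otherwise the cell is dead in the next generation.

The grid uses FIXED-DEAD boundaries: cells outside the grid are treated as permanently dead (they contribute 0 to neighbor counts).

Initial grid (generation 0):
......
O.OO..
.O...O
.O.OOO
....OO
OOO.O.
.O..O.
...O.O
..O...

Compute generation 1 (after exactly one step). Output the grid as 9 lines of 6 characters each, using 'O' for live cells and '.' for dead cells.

Answer: .OOO..
....O.
......
O.....
......
......
......
.O....
...OO.

Derivation:
Simulating step by step:
Generation 0 (given above): 20 live cells
Generation 1: 8 live cells
(generation 1 grid is the final answer)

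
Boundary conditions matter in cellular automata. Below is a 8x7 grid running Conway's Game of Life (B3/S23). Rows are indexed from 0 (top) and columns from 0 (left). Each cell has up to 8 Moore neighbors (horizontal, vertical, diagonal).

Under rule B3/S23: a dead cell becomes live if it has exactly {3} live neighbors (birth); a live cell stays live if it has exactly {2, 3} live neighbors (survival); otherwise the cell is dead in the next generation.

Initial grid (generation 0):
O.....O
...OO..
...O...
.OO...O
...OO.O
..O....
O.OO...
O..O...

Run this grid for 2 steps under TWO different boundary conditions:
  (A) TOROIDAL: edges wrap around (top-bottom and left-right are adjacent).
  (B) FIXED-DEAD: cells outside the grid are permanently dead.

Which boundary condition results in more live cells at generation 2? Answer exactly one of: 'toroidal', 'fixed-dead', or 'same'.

Under TOROIDAL boundary, generation 2:
OO...OO
..O....
..O....
O.O..O.
O....O.
O...O..
....O..
O.....O
Population = 16

Under FIXED-DEAD boundary, generation 2:
.......
...OO..
..O....
..O..O.
.O...O.
.O..O..
....O..
.O.O...
Population = 12

Comparison: toroidal=16, fixed-dead=12 -> toroidal

Answer: toroidal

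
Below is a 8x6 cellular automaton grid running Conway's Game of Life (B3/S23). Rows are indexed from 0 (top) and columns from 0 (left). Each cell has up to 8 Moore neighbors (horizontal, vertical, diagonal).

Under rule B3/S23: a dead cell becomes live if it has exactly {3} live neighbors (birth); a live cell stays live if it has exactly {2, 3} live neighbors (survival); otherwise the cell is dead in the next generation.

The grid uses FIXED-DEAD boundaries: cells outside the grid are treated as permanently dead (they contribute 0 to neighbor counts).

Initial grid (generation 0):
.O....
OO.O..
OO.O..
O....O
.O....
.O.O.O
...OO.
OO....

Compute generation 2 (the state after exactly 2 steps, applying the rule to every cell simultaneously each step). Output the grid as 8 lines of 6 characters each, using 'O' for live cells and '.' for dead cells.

Simulating step by step:
Generation 0 (given above): 17 live cells
Generation 1: 15 live cells
OOO...
......
....O.
O.O...
OOO.O.
...O..
OO.OO.
......
Generation 2: 9 live cells
(generation 2 grid is the final answer)

Answer: .O....
.O....
......
O.O...
O.O...
......
..OOO.
......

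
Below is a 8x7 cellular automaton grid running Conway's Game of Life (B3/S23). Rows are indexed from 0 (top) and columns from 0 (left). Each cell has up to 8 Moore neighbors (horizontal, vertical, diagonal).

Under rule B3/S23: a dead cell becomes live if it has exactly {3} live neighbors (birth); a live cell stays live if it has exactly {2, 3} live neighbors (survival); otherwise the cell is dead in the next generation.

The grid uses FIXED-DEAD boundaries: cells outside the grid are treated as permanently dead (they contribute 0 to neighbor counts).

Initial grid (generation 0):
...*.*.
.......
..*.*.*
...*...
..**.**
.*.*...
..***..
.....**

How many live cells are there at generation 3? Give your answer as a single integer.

Answer: 7

Derivation:
Simulating step by step:
Generation 0 (given above): 17 live cells
Generation 1: 15 live cells
.......
...***.
...*...
......*
...*...
.*...*.
..****.
...***.
Generation 2: 10 live cells
....*..
...**..
...*.*.
.......
.......
.....*.
..*...*
..*..*.
Generation 3: 7 live cells
...**..
...*.*.
...*...
.......
.......
.......
.....**
.......
Population at generation 3: 7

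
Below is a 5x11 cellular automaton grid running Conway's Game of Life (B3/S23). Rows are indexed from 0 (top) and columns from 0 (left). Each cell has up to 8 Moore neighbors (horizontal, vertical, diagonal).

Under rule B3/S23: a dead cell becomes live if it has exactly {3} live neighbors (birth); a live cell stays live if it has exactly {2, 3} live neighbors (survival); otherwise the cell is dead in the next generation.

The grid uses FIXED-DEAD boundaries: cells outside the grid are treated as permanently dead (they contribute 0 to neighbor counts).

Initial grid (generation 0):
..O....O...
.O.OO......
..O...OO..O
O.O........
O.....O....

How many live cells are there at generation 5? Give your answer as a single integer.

Simulating step by step:
Generation 0 (given above): 13 live cells
Generation 1: 10 live cells
..OO.......
.O.O..OO...
..O........
......OO...
.O.........
Generation 2: 5 live cells
..OO.......
.O.O.......
..O........
...........
...........
Generation 3: 5 live cells
..OO.......
.O.O.......
..O........
...........
...........
Generation 4: 5 live cells
..OO.......
.O.O.......
..O........
...........
...........
Generation 5: 5 live cells
..OO.......
.O.O.......
..O........
...........
...........
Population at generation 5: 5

Answer: 5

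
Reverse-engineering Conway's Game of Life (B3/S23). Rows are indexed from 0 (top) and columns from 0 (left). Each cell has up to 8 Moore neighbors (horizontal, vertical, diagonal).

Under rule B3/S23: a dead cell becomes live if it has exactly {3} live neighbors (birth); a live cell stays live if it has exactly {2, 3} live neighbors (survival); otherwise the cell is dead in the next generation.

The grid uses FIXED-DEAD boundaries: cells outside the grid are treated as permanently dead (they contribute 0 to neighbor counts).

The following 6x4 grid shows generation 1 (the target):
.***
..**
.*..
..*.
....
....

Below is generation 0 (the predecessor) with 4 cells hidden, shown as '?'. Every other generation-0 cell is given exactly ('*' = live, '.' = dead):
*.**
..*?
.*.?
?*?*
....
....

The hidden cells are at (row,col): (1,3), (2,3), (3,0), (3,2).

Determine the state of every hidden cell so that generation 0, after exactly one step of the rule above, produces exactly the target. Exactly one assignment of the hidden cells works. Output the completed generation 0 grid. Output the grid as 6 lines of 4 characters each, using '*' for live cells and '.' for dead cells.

Hidden generation-0 cells (in order): (1,3), (2,3), (3,0), (3,2).
A hidden cell only influences target cells in its own 3x3 neighborhood. Try each of the 2^4 = 16 assignments, step the completed generation 0 forward once under B3/S23, and compare with the target:
  (1,3)=. (2,3)=. (3,0)=. (3,2)=. -> step reproduces the target at every cell -> ACCEPT
  (1,3)=. (2,3)=. (3,0)=. (3,2)=* -> step gives (2,3)='*' but target has '.' -> reject
  (1,3)=. (2,3)=. (3,0)=* (3,2)=. -> step gives (2,0)='*' but target has '.' -> reject
  (1,3)=. (2,3)=. (3,0)=* (3,2)=* -> step gives (2,0)='*' but target has '.' -> reject
  (1,3)=. (2,3)=* (3,0)=. (3,2)=. -> step gives (1,2)='.' but target has '*' -> reject
  (1,3)=. (2,3)=* (3,0)=. (3,2)=* -> step gives (1,2)='.' but target has '*' -> reject
  (1,3)=. (2,3)=* (3,0)=* (3,2)=. -> step gives (1,2)='.' but target has '*' -> reject
  (1,3)=. (2,3)=* (3,0)=* (3,2)=* -> step gives (1,2)='.' but target has '*' -> reject
  (1,3)=* (2,3)=. (3,0)=. (3,2)=. -> step gives (1,2)='.' but target has '*' -> reject
  (1,3)=* (2,3)=. (3,0)=. (3,2)=* -> step gives (1,2)='.' but target has '*' -> reject
  (1,3)=* (2,3)=. (3,0)=* (3,2)=. -> step gives (1,2)='.' but target has '*' -> reject
  (1,3)=* (2,3)=. (3,0)=* (3,2)=* -> step gives (1,2)='.' but target has '*' -> reject
  (1,3)=* (2,3)=* (3,0)=. (3,2)=. -> step gives (1,2)='.' but target has '*' -> reject
  (1,3)=* (2,3)=* (3,0)=. (3,2)=* -> step gives (1,2)='.' but target has '*' -> reject
  (1,3)=* (2,3)=* (3,0)=* (3,2)=. -> step gives (1,2)='.' but target has '*' -> reject
  (1,3)=* (2,3)=* (3,0)=* (3,2)=* -> step gives (1,2)='.' but target has '*' -> reject
Unique solution: (1,3)=dead, (2,3)=dead, (3,0)=dead, (3,2)=dead.
Check: live-neighbor counts of every cell in the completed generation 0:
0322
2433
2242
2130
1121
0000
Applying B3/S23 to generation 0 with these counts gives:
.***
..**
.*..
..*.
....
....
which matches the target exactly.

Answer: *.**
..*.
.*..
.*.*
....
....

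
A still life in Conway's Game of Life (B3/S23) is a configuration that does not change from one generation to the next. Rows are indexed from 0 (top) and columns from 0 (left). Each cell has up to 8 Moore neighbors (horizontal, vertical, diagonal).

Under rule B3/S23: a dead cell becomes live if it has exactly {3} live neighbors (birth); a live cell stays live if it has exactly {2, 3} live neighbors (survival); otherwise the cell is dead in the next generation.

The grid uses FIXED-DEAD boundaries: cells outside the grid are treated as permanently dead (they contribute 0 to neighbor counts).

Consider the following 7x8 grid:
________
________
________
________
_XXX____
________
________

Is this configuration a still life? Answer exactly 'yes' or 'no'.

Answer: no

Derivation:
Compute generation 1 and compare to generation 0 (given above):
Generation 1:
________
________
________
__X_____
__X_____
__X_____
________
Cell (3,2) differs: gen0=0 vs gen1=1 -> NOT a still life.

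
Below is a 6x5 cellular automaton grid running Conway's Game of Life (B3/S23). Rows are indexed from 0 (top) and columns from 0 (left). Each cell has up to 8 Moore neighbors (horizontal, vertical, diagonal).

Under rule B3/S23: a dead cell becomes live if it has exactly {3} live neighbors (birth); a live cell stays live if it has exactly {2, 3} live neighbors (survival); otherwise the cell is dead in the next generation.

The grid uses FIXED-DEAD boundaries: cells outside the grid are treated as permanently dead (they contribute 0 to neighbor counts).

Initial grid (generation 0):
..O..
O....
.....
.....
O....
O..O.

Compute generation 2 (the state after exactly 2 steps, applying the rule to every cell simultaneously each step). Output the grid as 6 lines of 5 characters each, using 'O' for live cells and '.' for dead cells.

Simulating step by step:
Generation 0 (given above): 5 live cells
Generation 1: 0 live cells
.....
.....
.....
.....
.....
.....
Generation 2: 0 live cells
(generation 2 grid is the final answer)

Answer: .....
.....
.....
.....
.....
.....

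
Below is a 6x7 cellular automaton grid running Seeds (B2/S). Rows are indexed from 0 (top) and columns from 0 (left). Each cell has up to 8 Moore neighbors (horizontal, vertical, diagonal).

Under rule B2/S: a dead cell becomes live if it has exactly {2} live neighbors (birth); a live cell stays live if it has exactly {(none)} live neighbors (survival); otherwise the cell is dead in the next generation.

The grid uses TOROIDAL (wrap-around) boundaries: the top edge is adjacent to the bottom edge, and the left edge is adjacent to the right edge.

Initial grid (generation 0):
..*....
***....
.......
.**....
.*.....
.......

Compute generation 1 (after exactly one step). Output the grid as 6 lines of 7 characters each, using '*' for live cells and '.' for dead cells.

Simulating step by step:
Generation 0 (given above): 7 live cells
Generation 1: 8 live cells
(generation 1 grid is the final answer)

Answer: *..*...
...*...
...*...
*......
*......
.**....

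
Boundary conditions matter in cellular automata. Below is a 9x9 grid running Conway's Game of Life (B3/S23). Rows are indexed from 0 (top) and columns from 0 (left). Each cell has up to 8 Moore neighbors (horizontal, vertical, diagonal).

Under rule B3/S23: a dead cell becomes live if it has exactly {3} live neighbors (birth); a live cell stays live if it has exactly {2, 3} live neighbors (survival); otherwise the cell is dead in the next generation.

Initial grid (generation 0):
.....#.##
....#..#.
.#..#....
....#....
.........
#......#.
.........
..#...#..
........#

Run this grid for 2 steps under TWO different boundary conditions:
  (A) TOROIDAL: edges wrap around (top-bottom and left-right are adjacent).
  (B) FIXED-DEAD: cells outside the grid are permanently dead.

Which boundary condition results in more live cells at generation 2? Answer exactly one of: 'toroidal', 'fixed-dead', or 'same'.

Under TOROIDAL boundary, generation 2:
#........
...#....#
...#...#.
....#....
.........
.........
.........
.........
......#.#
Population = 8

Under FIXED-DEAD boundary, generation 2:
........#
...#....#
...#...#.
....#....
.........
.........
.........
.........
.........
Population = 6

Comparison: toroidal=8, fixed-dead=6 -> toroidal

Answer: toroidal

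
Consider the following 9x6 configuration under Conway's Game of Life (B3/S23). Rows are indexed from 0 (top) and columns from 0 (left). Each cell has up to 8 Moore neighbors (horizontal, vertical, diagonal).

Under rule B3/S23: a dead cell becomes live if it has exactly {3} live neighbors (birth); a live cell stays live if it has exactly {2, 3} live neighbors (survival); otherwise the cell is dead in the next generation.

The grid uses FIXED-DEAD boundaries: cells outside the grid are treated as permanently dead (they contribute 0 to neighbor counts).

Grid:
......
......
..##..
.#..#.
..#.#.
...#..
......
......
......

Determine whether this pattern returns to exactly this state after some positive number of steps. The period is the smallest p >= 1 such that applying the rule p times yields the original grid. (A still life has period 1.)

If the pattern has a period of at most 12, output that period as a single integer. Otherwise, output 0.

Answer: 1

Derivation:
Simulating and comparing each generation to the original:
Gen 0 (original, given above): 7 live cells
Gen 1: 7 live cells, MATCHES original -> period = 1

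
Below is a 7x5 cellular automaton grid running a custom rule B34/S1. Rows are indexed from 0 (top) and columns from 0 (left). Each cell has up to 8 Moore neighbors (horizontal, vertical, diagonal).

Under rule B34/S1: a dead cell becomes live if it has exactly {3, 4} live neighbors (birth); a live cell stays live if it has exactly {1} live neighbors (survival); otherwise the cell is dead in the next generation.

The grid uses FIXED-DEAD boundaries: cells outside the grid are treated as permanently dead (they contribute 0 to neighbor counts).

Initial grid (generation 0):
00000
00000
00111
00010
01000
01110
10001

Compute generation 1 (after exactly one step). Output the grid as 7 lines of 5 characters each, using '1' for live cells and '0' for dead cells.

Answer: 00000
00010
00000
00101
00010
10000
11111

Derivation:
Simulating step by step:
Generation 0 (given above): 10 live cells
Generation 1: 10 live cells
(generation 1 grid is the final answer)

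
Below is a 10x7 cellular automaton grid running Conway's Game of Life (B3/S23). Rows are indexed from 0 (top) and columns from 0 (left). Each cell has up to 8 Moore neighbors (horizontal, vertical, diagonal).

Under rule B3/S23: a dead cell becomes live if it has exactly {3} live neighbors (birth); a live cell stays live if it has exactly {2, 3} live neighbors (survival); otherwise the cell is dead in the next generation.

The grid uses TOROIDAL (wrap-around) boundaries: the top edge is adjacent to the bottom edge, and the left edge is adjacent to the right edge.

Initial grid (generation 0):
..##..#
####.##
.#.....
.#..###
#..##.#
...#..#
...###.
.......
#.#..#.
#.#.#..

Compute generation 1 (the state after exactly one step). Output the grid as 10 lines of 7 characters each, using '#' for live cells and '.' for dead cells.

Answer: .......
...####
...#...
.####.#
..##...
#.#...#
...###.
...#.##
...#..#
#.#.##.

Derivation:
Simulating step by step:
Generation 0 (given above): 29 live cells
Generation 1: 27 live cells
(generation 1 grid is the final answer)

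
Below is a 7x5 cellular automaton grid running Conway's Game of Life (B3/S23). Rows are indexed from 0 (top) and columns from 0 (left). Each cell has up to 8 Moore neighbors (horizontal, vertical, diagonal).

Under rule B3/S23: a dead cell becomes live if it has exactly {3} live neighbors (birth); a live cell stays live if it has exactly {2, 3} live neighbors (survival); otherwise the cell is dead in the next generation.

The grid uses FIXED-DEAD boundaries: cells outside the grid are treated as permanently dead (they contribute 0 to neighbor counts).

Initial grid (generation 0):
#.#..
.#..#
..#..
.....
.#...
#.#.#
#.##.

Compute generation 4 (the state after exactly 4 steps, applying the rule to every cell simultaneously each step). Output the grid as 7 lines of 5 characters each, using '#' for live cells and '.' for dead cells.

Simulating step by step:
Generation 0 (given above): 12 live cells
Generation 1: 9 live cells
.#...
.###.
.....
.....
.#...
#.#..
..##.
Generation 2: 10 live cells
.#...
.##..
..#..
.....
.#...
..##.
.###.
Generation 3: 10 live cells
.##..
.##..
.##..
.....
..#..
...#.
.#.#.
Generation 4: 10 live cells
(generation 4 grid is the final answer)

Answer: .##..
#..#.
.##..
.##..
.....
...#.
..#..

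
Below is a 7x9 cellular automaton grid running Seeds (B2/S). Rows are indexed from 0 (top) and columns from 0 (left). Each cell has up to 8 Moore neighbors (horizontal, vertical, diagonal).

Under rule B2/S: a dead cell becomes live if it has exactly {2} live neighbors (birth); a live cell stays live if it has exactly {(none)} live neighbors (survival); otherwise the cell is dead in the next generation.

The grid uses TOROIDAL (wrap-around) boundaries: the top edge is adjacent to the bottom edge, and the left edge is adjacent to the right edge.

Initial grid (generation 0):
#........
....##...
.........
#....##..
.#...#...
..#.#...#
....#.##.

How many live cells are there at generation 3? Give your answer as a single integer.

Answer: 16

Derivation:
Simulating step by step:
Generation 0 (given above): 14 live cells
Generation 1: 13 live cells
...#...##
.........
.........
.#..#....
..##...##
##.......
##.......
Generation 2: 11 live cells
.##......
.......##
.........
#......##
....#....
...#...#.
.......#.
Generation 3: 16 live cells
#.....#..
###......
......#..
.........
#..#..#..
....#.#.#
.#.#..#.#
Population at generation 3: 16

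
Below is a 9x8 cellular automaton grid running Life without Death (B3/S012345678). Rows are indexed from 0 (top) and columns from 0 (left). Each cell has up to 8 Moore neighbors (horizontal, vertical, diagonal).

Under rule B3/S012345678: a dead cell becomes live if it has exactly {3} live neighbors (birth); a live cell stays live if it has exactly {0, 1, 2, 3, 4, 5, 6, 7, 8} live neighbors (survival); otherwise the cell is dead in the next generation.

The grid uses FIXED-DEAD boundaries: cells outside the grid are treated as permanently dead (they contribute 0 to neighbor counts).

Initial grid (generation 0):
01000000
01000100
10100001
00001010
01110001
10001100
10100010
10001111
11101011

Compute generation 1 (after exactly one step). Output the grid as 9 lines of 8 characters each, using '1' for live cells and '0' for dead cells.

Answer: 01000000
11100100
11100111
00001011
01110011
10001110
10110011
10101111
11111011

Derivation:
Simulating step by step:
Generation 0 (given above): 29 live cells
Generation 1: 41 live cells
(generation 1 grid is the final answer)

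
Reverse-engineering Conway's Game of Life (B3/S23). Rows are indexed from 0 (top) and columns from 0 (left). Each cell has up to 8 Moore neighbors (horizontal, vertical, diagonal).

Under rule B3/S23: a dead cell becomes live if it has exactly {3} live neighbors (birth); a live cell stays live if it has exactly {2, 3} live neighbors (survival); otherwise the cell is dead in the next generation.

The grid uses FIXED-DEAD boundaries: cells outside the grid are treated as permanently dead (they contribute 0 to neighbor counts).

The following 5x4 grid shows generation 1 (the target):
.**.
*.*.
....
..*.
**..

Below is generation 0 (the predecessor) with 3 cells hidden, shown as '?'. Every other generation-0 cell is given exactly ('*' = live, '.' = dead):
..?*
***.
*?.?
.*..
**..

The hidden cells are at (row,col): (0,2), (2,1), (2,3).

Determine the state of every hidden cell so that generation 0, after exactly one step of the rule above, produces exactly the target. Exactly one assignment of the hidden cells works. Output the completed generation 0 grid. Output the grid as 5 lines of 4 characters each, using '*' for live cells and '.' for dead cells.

Hidden generation-0 cells (in order): (0,2), (2,1), (2,3).
A hidden cell only influences target cells in its own 3x3 neighborhood. Try each of the 2^3 = 8 assignments, step the completed generation 0 forward once under B3/S23, and compare with the target:
  (0,2)=. (2,1)=. (2,3)=. -> step gives (1,1)='*' but target has '.' -> reject
  (0,2)=. (2,1)=. (2,3)=* -> step gives (1,1)='*' but target has '.' -> reject
  (0,2)=. (2,1)=* (2,3)=. -> step reproduces the target at every cell -> ACCEPT
  (0,2)=. (2,1)=* (2,3)=* -> step gives (1,2)='.' but target has '*' -> reject
  (0,2)=* (2,1)=. (2,3)=. -> step gives (0,1)='.' but target has '*' -> reject
  (0,2)=* (2,1)=. (2,3)=* -> step gives (0,1)='.' but target has '*' -> reject
  (0,2)=* (2,1)=* (2,3)=. -> step gives (0,1)='.' but target has '*' -> reject
  (0,2)=* (2,1)=* (2,3)=* -> step gives (0,1)='.' but target has '*' -> reject
Unique solution: (0,2)=dead, (2,1)=live, (2,3)=dead.
Check: live-neighbor counts of every cell in the completed generation 0:
2331
3432
4541
5430
2220
Applying B3/S23 to generation 0 with these counts gives:
.**.
*.*.
....
..*.
**..
which matches the target exactly.

Answer: ...*
***.
**..
.*..
**..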